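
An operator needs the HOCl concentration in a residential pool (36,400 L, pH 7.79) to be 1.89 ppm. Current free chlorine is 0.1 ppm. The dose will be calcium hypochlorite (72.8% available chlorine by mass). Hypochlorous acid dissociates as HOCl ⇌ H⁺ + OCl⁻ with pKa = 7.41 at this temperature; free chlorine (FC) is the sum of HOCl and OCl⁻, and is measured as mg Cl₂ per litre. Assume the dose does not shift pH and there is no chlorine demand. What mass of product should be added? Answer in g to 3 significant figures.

316 g

[OCl⁻]/[HOCl] = 10^(pH − pKa) = 10^(7.79 − 7.41) = 2.399; fraction as HOCl = 1/(1 + 2.399) = 0.2942.
Free chlorine required for 1.89 ppm HOCl: 1.89 / 0.2942 = 6.424 ppm.
FC to add: 6.424 − 0.1 = 6.324 mg/L as Cl₂.
Cl₂ equivalent: 6.324 mg/L × 36,400 L = 230.2 g.
Product at 72.8% available Cl: 230.2 / 0.728 = 316.2 g.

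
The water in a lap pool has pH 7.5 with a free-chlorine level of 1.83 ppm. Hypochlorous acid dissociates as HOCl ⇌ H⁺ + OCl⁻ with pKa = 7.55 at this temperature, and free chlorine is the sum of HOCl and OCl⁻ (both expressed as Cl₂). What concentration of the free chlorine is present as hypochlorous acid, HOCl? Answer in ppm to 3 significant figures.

0.968 ppm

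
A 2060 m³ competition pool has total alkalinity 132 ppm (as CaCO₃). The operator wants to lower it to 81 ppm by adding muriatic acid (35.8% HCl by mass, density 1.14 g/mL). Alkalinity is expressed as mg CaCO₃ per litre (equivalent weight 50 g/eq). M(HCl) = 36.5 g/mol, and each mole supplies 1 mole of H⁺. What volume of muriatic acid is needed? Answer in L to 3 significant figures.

188 L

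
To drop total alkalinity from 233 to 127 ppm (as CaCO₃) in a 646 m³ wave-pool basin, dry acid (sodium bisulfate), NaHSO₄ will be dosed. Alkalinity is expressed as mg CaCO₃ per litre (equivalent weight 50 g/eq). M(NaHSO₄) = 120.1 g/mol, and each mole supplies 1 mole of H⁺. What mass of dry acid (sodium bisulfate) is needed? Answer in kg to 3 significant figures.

Volume: 646 m³ = 646,000 L.
Alkalinity to neutralize: (233 − 127) = 106 mg/L as CaCO₃ × 646,000 L = 68,480 g as CaCO₃.
Equivalents of H⁺ required: 68,480 ÷ 50 g/eq = 1370 eq = 1370 mol NaHSO₄.
Mass of NaHSO₄: 1370 × 120.1 = 164,500 g.

164 kg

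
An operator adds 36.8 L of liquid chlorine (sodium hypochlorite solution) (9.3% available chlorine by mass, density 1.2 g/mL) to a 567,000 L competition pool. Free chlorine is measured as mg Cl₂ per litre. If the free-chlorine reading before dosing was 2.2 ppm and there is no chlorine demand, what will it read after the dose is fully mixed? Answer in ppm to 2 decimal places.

Mass of solution: 36.8 L × 1000 mL/L × 1.2 g/mL = 44,160 g.
Available chlorine delivered: 44,160 g × 0.093 = 4107 g as Cl₂.
Concentration rise: 4107 g / 567,000 L = 7.243 mg/L = 7.24 ppm.
Final FC: 2.2 + 7.24 = 9.44 ppm.

9.44 ppm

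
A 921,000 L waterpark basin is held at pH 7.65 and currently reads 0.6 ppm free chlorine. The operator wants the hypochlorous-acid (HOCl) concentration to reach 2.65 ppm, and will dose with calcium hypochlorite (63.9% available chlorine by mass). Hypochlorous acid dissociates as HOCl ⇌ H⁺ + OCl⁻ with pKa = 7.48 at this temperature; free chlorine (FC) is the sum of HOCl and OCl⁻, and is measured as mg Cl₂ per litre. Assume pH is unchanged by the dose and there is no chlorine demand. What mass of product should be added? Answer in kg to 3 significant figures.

[OCl⁻]/[HOCl] = 10^(pH − pKa) = 10^(7.65 − 7.48) = 1.479; fraction as HOCl = 1/(1 + 1.479) = 0.4034.
Free chlorine required for 2.65 ppm HOCl: 2.65 / 0.4034 = 6.57 ppm.
FC to add: 6.57 − 0.6 = 5.97 mg/L as Cl₂.
Cl₂ equivalent: 5.97 mg/L × 921,000 L = 5498 g.
Product at 63.9% available Cl: 5498 / 0.639 = 8604 g.

8.60 kg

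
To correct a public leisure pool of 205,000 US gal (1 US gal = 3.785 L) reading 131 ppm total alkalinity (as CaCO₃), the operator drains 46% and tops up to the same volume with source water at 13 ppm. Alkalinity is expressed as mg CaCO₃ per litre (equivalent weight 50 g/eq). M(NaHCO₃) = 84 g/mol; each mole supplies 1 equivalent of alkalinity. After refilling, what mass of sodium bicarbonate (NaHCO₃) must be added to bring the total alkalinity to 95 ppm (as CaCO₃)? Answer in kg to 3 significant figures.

23.8 kg

Volume: 205,000 US gal × 3.785 L/gal = 775,925 L.
After draining 46% and refilling: 131 × 0.54 + 13 × 0.46 = 76.72 ppm.
Deficit to target: 95 − 76.72 = 18.28 mg/L.
As CaCO₃: 18.28 mg/L × 775,925 L = 14,180 g; ÷ 50 g/eq ÷ 1 = 283.7 mol NaHCO₃.
Mass: 283.7 × 84 = 23,830 g.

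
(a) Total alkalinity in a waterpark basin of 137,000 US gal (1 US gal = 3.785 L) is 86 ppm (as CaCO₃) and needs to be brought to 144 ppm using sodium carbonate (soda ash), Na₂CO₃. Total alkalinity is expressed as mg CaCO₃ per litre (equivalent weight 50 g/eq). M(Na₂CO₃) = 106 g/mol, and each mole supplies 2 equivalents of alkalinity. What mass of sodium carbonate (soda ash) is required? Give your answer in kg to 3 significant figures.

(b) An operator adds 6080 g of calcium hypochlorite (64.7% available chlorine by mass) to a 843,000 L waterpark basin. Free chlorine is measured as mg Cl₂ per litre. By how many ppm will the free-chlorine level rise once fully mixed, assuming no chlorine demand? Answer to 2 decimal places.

(a) Volume: 137,000 US gal × 3.785 L/gal = 518,545 L.
(a) Alkalinity to add: (144 − 86) = 58 mg/L as CaCO₃ × 518,545 L = 30,080 g as CaCO₃.
(a) Equivalents: 30,080 g ÷ 50 g/eq = 601.5 eq.
(a) Each mole of Na₂CO₃ supplies 2 eq, so 601.5 / 2 = 300.8 mol.
(a) Mass: 300.8 mol × 106 g/mol = 31,880 g.

(b) Available chlorine delivered: 6080 g × 0.647 = 3934 g as Cl₂.
(b) Concentration rise: 3934 g / 843,000 L = 4.666 mg/L = 4.67 ppm.

(a) 31.9 kg; (b) 4.67 ppm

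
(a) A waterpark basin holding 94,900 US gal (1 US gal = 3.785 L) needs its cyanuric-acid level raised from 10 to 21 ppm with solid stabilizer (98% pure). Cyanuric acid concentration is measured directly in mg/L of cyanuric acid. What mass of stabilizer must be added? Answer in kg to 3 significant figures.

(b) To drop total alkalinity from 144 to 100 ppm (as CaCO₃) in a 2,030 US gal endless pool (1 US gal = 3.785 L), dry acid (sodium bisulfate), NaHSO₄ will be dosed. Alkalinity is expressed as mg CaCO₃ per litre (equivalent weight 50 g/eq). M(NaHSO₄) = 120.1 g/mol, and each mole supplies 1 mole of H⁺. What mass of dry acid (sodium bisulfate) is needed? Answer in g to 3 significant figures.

(a) 4.03 kg; (b) 812 g

(a) Volume: 94,900 US gal × 3.785 L/gal = 359,196 L.
(a) CYA to add: (21 − 10) = 11 mg/L × 359,196 L = 3951 g cyanuric acid.
(a) At 98% purity: 3951 / 0.98 = 4032 g product.

(b) Volume: 2,030 US gal × 3.785 L/gal = 7,684 L.
(b) Alkalinity to neutralize: (144 − 100) = 44 mg/L as CaCO₃ × 7,684 L = 338.1 g as CaCO₃.
(b) Equivalents of H⁺ required: 338.1 ÷ 50 g/eq = 6.762 eq = 6.762 mol NaHSO₄.
(b) Mass of NaHSO₄: 6.762 × 120.1 = 812.1 g.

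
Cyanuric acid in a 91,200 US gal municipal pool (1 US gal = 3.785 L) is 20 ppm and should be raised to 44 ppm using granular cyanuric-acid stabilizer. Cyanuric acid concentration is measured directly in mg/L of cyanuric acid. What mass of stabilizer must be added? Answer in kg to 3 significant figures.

Volume: 91,200 US gal × 3.785 L/gal = 345,192 L.
CYA to add: (44 − 20) = 24 mg/L × 345,192 L = 8285 g cyanuric acid.

8.28 kg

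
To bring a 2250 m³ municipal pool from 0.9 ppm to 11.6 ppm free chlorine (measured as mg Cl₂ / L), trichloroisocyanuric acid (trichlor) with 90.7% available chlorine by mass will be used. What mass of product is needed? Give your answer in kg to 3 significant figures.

26.5 kg

Volume: 2250 m³ = 2,250,000 L.
Chlorine deficit: 11.6 − 0.9 = 10.7 ppm = 10.7 mg/L as Cl₂.
Cl₂ equivalent needed: 10.7 mg/L × 2,250,000 L = 24,080,000 mg = 24,080 g.
Product at 90.7% available chlorine: 24,080 / 0.907 = 26,540 g.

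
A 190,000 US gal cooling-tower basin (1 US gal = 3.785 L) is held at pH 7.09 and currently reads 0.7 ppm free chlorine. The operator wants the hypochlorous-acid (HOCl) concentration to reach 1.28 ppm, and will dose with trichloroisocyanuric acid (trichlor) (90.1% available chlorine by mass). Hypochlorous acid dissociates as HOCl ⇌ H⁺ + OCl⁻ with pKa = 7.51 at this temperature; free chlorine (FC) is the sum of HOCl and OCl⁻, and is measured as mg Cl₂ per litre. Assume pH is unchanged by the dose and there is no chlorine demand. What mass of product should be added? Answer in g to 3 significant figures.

851 g

Volume: 190,000 US gal × 3.785 L/gal = 719,150 L.
[OCl⁻]/[HOCl] = 10^(pH − pKa) = 10^(7.09 − 7.51) = 0.3802; fraction as HOCl = 1/(1 + 0.3802) = 0.7245.
Free chlorine required for 1.28 ppm HOCl: 1.28 / 0.7245 = 1.767 ppm.
FC to add: 1.767 − 0.7 = 1.067 mg/L as Cl₂.
Cl₂ equivalent: 1.067 mg/L × 719,150 L = 767.1 g.
Product at 90.1% available Cl: 767.1 / 0.901 = 851.4 g.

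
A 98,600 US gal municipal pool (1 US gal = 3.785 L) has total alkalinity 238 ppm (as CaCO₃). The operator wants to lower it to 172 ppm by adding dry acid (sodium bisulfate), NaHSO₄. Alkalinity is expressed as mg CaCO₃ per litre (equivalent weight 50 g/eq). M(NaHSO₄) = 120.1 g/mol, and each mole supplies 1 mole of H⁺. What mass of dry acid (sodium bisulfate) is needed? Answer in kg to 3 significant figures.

Volume: 98,600 US gal × 3.785 L/gal = 373,201 L.
Alkalinity to neutralize: (238 − 172) = 66 mg/L as CaCO₃ × 373,201 L = 24,630 g as CaCO₃.
Equivalents of H⁺ required: 24,630 ÷ 50 g/eq = 492.6 eq = 492.6 mol NaHSO₄.
Mass of NaHSO₄: 492.6 × 120.1 = 59,160 g.

59.2 kg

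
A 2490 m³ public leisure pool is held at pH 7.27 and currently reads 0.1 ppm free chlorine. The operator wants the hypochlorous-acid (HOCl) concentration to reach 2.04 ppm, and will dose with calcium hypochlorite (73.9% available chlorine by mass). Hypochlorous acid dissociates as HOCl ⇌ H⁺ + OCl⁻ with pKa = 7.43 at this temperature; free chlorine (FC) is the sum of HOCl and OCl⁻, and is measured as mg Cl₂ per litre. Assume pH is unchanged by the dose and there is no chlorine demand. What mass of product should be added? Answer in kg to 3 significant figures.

11.3 kg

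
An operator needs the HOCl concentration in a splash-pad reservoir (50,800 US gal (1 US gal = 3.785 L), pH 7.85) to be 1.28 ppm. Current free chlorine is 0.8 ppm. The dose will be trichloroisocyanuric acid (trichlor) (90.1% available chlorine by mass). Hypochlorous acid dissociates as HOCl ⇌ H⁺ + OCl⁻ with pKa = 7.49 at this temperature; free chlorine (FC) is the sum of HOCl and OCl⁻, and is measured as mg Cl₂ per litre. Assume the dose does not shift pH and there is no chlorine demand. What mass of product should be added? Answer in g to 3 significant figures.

728 g

Volume: 50,800 US gal × 3.785 L/gal = 192,278 L.
[OCl⁻]/[HOCl] = 10^(pH − pKa) = 10^(7.85 − 7.49) = 2.291; fraction as HOCl = 1/(1 + 2.291) = 0.3039.
Free chlorine required for 1.28 ppm HOCl: 1.28 / 0.3039 = 4.212 ppm.
FC to add: 4.212 − 0.8 = 3.412 mg/L as Cl₂.
Cl₂ equivalent: 3.412 mg/L × 192,278 L = 656.1 g.
Product at 90.1% available Cl: 656.1 / 0.901 = 728.2 g.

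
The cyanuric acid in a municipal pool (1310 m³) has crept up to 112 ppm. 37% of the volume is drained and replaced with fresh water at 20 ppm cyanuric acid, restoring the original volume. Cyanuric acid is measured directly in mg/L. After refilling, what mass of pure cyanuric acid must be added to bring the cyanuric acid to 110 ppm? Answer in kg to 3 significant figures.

Volume: 1310 m³ = 1,310,000 L.
After draining 37% and refilling: 112 × 0.63 + 20 × 0.37 = 77.96 ppm.
Deficit to target: 110 − 77.96 = 32.04 mg/L.
Mass: 32.04 mg/L × 1,310,000 L = 41,970 g cyanuric acid.

42.0 kg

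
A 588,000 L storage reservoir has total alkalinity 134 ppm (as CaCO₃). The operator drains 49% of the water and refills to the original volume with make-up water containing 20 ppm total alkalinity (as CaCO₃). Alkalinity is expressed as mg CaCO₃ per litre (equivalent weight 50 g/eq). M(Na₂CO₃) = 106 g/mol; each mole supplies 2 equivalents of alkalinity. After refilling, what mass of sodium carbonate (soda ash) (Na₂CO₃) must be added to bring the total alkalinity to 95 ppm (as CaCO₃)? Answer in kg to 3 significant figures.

10.5 kg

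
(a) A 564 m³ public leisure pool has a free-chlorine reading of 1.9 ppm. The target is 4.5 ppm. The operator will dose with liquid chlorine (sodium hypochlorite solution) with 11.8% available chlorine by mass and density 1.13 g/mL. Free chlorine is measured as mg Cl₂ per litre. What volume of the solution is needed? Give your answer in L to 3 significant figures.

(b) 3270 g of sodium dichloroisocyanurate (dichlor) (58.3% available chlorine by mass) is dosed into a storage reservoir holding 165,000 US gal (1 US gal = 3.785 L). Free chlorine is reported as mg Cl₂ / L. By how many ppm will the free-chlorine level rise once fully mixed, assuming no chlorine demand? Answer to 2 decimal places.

(a) Volume: 564 m³ = 564,000 L.
(a) Chlorine deficit: 4.5 − 1.9 = 2.6 ppm = 2.6 mg/L as Cl₂.
(a) Cl₂ equivalent needed: 2.6 mg/L × 564,000 L = 1,466,000 mg = 1466 g.
(a) Product at 11.8% available chlorine: 1466 / 0.118 = 12,430 g.
(a) Volume at density 1.13 g/mL: 12,430 g ÷ 1.13 g/mL = 11,000 mL.

(b) Volume: 165,000 US gal × 3.785 L/gal = 624,525 L.
(b) Available chlorine delivered: 3270 g × 0.583 = 1906 g as Cl₂.
(b) Concentration rise: 1906 g / 624,525 L = 3.053 mg/L = 3.05 ppm.

(a) 11.0 L; (b) 3.05 ppm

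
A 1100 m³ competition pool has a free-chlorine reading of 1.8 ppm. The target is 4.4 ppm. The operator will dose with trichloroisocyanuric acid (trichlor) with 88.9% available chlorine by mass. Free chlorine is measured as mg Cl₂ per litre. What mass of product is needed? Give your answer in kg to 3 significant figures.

3.22 kg

Volume: 1100 m³ = 1,100,000 L.
Chlorine deficit: 4.4 − 1.8 = 2.6 ppm = 2.6 mg/L as Cl₂.
Cl₂ equivalent needed: 2.6 mg/L × 1,100,000 L = 2,860,000 mg = 2860 g.
Product at 88.9% available chlorine: 2860 / 0.889 = 3217 g.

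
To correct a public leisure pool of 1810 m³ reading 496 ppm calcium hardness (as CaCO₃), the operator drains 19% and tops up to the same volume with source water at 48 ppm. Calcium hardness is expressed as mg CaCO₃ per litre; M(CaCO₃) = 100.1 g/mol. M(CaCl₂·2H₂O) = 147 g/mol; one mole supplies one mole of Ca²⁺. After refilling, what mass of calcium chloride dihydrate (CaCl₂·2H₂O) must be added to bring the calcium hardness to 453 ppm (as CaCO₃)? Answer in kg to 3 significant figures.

Volume: 1810 m³ = 1,810,000 L.
After draining 19% and refilling: 496 × 0.81 + 48 × 0.19 = 410.88 ppm.
Deficit to target: 453 − 410.88 = 42.12 mg/L.
As CaCO₃: 42.12 mg/L × 1,810,000 L = 76,240 g; ÷ 100.1 = 761.6 mol Ca²⁺.
Mass: 761.6 × 147 = 112,000 g.

112 kg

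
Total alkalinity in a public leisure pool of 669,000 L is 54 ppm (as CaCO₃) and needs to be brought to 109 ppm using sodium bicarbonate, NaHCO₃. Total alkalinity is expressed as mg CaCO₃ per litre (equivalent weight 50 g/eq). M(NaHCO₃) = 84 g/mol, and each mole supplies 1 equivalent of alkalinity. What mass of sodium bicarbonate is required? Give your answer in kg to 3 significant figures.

61.8 kg

Alkalinity to add: (109 − 54) = 55 mg/L as CaCO₃ × 669,000 L = 36,800 g as CaCO₃.
Equivalents: 36,800 g ÷ 50 g/eq = 735.9 eq.
NaHCO₃ supplies 1 eq per mole → 735.9 mol.
Mass: 735.9 mol × 84 g/mol = 61,820 g.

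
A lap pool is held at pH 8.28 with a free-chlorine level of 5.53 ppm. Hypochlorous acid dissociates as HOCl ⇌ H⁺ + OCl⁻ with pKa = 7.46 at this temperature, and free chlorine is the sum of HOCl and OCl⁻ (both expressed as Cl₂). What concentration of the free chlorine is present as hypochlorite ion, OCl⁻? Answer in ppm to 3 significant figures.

[OCl⁻]/[HOCl] = 10^(pH − pKa) = 10^(8.28 − 7.46) = 10^0.82 = 6.607.
Fraction as HOCl = 1 / (1 + 6.607) = 0.1315.
OCl⁻ = (1 − 0.1315) × 5.53 ppm = 4.803 ppm.

4.80 ppm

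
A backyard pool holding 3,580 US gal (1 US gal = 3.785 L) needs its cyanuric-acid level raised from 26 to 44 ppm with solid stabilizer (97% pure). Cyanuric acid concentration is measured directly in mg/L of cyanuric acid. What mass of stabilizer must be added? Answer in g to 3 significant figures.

Volume: 3,580 US gal × 3.785 L/gal = 13,550 L.
CYA to add: (44 − 26) = 18 mg/L × 13,550 L = 243.9 g cyanuric acid.
At 97% purity: 243.9 / 0.97 = 251.4 g product.

251 g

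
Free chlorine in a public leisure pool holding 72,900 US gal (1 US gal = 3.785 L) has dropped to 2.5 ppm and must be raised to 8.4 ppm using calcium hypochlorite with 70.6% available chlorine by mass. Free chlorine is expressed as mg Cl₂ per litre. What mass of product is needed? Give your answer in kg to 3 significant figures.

Volume: 72,900 US gal × 3.785 L/gal = 275,926 L.
Chlorine deficit: 8.4 − 2.5 = 5.9 ppm = 5.9 mg/L as Cl₂.
Cl₂ equivalent needed: 5.9 mg/L × 275,926 L = 1,628,000 mg = 1628 g.
Product at 70.6% available chlorine: 1628 / 0.706 = 2306 g.

2.31 kg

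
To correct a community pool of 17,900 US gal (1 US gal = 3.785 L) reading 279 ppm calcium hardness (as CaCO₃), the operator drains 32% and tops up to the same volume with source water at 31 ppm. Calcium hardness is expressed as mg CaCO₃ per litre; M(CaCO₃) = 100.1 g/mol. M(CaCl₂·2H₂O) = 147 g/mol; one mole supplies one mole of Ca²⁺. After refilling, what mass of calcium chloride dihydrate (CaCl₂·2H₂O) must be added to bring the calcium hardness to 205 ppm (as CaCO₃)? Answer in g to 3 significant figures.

533 g

Volume: 17,900 US gal × 3.785 L/gal = 67,752 L.
After draining 32% and refilling: 279 × 0.68 + 31 × 0.32 = 199.64 ppm.
Deficit to target: 205 − 199.64 = 5.36 mg/L.
As CaCO₃: 5.36 mg/L × 67,752 L = 363.1 g; ÷ 100.1 = 3.628 mol Ca²⁺.
Mass: 3.628 × 147 = 533.3 g.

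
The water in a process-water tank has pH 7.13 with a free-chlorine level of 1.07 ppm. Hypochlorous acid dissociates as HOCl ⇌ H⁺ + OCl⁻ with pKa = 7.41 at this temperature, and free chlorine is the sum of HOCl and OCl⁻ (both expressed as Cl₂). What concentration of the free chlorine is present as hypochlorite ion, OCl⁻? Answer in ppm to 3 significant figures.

0.368 ppm

[OCl⁻]/[HOCl] = 10^(pH − pKa) = 10^(7.13 − 7.41) = 10^-0.28 = 0.5248.
Fraction as HOCl = 1 / (1 + 0.5248) = 0.6558.
OCl⁻ = (1 − 0.6558) × 1.07 ppm = 0.3683 ppm.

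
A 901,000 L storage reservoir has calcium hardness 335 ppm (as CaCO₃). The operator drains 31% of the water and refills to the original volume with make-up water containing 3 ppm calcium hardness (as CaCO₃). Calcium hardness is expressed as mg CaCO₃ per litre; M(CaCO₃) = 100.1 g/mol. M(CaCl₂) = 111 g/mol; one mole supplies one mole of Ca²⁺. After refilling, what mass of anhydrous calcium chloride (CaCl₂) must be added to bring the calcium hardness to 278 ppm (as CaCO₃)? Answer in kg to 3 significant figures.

After draining 31% and refilling: 335 × 0.69 + 3 × 0.31 = 232.08 ppm.
Deficit to target: 278 − 232.08 = 45.92 mg/L.
As CaCO₃: 45.92 mg/L × 901,000 L = 41,370 g; ÷ 100.1 = 413.3 mol Ca²⁺.
Mass: 413.3 × 111 = 45,880 g.

45.9 kg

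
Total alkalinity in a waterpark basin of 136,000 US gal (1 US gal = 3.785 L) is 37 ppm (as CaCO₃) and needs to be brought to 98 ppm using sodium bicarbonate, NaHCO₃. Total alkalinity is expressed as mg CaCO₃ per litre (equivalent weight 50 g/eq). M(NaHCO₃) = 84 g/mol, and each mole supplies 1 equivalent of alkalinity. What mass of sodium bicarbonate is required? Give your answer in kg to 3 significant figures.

52.8 kg

Volume: 136,000 US gal × 3.785 L/gal = 514,760 L.
Alkalinity to add: (98 − 37) = 61 mg/L as CaCO₃ × 514,760 L = 31,400 g as CaCO₃.
Equivalents: 31,400 g ÷ 50 g/eq = 628 eq.
NaHCO₃ supplies 1 eq per mole → 628 mol.
Mass: 628 mol × 84 g/mol = 52,750 g.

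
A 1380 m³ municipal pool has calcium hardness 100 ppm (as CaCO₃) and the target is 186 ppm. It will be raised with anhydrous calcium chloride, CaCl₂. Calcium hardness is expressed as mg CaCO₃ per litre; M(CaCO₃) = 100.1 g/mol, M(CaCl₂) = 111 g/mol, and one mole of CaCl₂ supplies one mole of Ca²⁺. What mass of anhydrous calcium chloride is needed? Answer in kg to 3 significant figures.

132 kg

Volume: 1380 m³ = 1,380,000 L.
Hardness to add: (186 − 100) = 86 mg/L as CaCO₃ × 1,380,000 L = 118,700 g as CaCO₃.
Moles of Ca²⁺ (1 mol Ca²⁺ ≡ 1 mol CaCO₃): 118,700 / 100.1 g/mol = 1186 mol.
Mass of CaCl₂: 1186 × 111 = 131,600 g.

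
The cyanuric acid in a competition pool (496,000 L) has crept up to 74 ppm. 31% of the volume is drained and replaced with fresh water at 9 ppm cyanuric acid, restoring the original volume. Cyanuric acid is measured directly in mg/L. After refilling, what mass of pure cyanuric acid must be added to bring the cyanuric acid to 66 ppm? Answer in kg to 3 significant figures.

After draining 31% and refilling: 74 × 0.69 + 9 × 0.31 = 53.85 ppm.
Deficit to target: 66 − 53.85 = 12.15 mg/L.
Mass: 12.15 mg/L × 496,000 L = 6026 g cyanuric acid.

6.03 kg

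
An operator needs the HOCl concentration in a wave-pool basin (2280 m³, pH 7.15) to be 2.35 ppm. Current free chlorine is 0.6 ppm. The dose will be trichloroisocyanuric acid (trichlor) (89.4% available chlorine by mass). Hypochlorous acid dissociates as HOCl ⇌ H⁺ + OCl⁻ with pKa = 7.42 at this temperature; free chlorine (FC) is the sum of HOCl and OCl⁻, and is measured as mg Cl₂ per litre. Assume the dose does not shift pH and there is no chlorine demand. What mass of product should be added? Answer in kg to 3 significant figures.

Volume: 2280 m³ = 2,280,000 L.
[OCl⁻]/[HOCl] = 10^(pH − pKa) = 10^(7.15 − 7.42) = 0.537; fraction as HOCl = 1/(1 + 0.537) = 0.6506.
Free chlorine required for 2.35 ppm HOCl: 2.35 / 0.6506 = 3.612 ppm.
FC to add: 3.612 − 0.6 = 3.012 mg/L as Cl₂.
Cl₂ equivalent: 3.012 mg/L × 2,280,000 L = 6867 g.
Product at 89.4% available Cl: 6867 / 0.894 = 7682 g.

7.68 kg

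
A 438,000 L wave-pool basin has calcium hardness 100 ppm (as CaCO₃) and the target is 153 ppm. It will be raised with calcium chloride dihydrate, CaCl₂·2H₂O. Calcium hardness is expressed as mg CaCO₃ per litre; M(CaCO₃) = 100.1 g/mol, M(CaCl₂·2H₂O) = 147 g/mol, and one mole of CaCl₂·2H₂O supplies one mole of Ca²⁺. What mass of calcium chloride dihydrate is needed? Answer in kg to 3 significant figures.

Hardness to add: (153 − 100) = 53 mg/L as CaCO₃ × 438,000 L = 23,210 g as CaCO₃.
Moles of Ca²⁺ (1 mol Ca²⁺ ≡ 1 mol CaCO₃): 23,210 / 100.1 g/mol = 231.9 mol.
Mass of CaCl₂·2H₂O: 231.9 × 147 = 34,090 g.

34.1 kg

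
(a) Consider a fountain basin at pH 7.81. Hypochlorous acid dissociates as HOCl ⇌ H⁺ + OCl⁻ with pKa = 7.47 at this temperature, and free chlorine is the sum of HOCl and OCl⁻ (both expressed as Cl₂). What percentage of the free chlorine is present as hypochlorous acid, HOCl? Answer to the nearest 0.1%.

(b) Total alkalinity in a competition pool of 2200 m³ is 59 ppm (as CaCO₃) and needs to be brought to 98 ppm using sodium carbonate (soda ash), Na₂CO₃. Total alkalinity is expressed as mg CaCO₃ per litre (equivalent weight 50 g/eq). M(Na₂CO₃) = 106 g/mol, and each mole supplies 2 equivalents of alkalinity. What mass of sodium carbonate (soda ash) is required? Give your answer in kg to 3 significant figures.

(a) 31.4%; (b) 90.9 kg

(a) [OCl⁻]/[HOCl] = 10^(pH − pKa) = 10^(7.81 − 7.47) = 10^0.34 = 2.188.
(a) Fraction as HOCl = 1 / (1 + 2.188) = 0.3137.

(b) Volume: 2200 m³ = 2,200,000 L.
(b) Alkalinity to add: (98 − 59) = 39 mg/L as CaCO₃ × 2,200,000 L = 85,800 g as CaCO₃.
(b) Equivalents: 85,800 g ÷ 50 g/eq = 1716 eq.
(b) Each mole of Na₂CO₃ supplies 2 eq, so 1716 / 2 = 858 mol.
(b) Mass: 858 mol × 106 g/mol = 90,950 g.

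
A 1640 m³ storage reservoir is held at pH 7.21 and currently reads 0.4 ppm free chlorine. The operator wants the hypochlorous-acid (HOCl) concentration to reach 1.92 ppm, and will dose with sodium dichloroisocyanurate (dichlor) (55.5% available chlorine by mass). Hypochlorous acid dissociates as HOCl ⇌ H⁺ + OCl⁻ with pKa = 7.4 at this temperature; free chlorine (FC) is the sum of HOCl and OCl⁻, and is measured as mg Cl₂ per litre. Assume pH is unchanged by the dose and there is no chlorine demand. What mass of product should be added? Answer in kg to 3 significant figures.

Volume: 1640 m³ = 1,640,000 L.
[OCl⁻]/[HOCl] = 10^(pH − pKa) = 10^(7.21 − 7.4) = 0.6457; fraction as HOCl = 1/(1 + 0.6457) = 0.6077.
Free chlorine required for 1.92 ppm HOCl: 1.92 / 0.6077 = 3.16 ppm.
FC to add: 3.16 − 0.4 = 2.76 mg/L as Cl₂.
Cl₂ equivalent: 2.76 mg/L × 1,640,000 L = 4526 g.
Product at 55.5% available Cl: 4526 / 0.555 = 8155 g.

8.15 kg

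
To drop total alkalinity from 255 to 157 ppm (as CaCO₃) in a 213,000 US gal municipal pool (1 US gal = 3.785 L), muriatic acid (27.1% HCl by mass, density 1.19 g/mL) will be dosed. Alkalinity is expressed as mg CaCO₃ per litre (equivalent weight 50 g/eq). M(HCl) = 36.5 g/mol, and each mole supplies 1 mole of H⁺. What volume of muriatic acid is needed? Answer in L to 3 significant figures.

179 L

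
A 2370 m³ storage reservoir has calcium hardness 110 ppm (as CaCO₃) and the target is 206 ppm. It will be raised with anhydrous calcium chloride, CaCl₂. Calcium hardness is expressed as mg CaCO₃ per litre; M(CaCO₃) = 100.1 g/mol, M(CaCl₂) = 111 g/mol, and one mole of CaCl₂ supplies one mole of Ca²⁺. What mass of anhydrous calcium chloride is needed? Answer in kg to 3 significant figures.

Volume: 2370 m³ = 2,370,000 L.
Hardness to add: (206 − 110) = 96 mg/L as CaCO₃ × 2,370,000 L = 227,500 g as CaCO₃.
Moles of Ca²⁺ (1 mol Ca²⁺ ≡ 1 mol CaCO₃): 227,500 / 100.1 g/mol = 2273 mol.
Mass of CaCl₂: 2273 × 111 = 252,300 g.

252 kg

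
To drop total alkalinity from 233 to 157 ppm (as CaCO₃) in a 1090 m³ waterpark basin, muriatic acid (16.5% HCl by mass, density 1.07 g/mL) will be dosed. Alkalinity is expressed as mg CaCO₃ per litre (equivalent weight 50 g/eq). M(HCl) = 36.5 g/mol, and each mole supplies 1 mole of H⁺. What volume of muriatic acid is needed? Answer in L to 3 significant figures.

Volume: 1090 m³ = 1,090,000 L.
Alkalinity to neutralize: (233 − 157) = 76 mg/L as CaCO₃ × 1,090,000 L = 82,840 g as CaCO₃.
Equivalents of H⁺ required: 82,840 ÷ 50 g/eq = 1657 eq = 1657 mol HCl.
Mass of HCl: 1657 × 36.5 = 60,470 g.
Mass of 16.5% solution: 60,470 / 0.165 = 366,500 g.
Volume: 366,500 g ÷ 1.07 g/mL = 342,500 mL.

343 L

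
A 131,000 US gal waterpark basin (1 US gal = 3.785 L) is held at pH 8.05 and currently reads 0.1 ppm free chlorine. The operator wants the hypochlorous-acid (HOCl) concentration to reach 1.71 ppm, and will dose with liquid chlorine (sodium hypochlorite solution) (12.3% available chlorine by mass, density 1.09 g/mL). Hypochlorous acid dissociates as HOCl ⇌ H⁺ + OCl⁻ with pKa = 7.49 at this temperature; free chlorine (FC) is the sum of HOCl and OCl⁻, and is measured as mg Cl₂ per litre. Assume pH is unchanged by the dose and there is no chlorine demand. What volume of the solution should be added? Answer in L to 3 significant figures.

28.9 L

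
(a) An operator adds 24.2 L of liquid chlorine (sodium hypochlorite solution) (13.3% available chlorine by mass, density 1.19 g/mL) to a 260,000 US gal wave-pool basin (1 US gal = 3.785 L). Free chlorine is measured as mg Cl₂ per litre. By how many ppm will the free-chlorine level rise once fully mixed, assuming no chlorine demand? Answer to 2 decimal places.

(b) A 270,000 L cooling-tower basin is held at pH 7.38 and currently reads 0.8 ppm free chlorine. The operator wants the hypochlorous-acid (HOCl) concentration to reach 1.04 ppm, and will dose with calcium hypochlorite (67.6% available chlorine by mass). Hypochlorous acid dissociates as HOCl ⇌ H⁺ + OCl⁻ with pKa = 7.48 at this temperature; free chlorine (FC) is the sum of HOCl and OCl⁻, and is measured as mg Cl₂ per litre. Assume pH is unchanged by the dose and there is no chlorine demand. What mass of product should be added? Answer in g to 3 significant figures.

(a) Volume: 260,000 US gal × 3.785 L/gal = 984,100 L.
(a) Mass of solution: 24.2 L × 1000 mL/L × 1.19 g/mL = 28,800 g.
(a) Available chlorine delivered: 28,800 g × 0.133 = 3830 g as Cl₂.
(a) Concentration rise: 3830 g / 984,100 L = 3.892 mg/L = 3.89 ppm.

(b) [OCl⁻]/[HOCl] = 10^(pH − pKa) = 10^(7.38 − 7.48) = 0.7943; fraction as HOCl = 1/(1 + 0.7943) = 0.5573.
(b) Free chlorine required for 1.04 ppm HOCl: 1.04 / 0.5573 = 1.866 ppm.
(b) FC to add: 1.866 − 0.8 = 1.066 mg/L as Cl₂.
(b) Cl₂ equivalent: 1.066 mg/L × 270,000 L = 287.8 g.
(b) Product at 67.6% available Cl: 287.8 / 0.676 = 425.8 g.

(a) 3.89 ppm; (b) 426 g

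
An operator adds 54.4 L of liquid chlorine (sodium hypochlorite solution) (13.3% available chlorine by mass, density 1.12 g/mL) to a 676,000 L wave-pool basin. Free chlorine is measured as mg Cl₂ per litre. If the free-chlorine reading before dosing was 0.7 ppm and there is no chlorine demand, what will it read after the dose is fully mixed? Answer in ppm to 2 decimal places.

12.69 ppm

Mass of solution: 54.4 L × 1000 mL/L × 1.12 g/mL = 60,930 g.
Available chlorine delivered: 60,930 g × 0.133 = 8103 g as Cl₂.
Concentration rise: 8103 g / 676,000 L = 11.99 mg/L = 11.99 ppm.
Final FC: 0.7 + 11.99 = 12.69 ppm.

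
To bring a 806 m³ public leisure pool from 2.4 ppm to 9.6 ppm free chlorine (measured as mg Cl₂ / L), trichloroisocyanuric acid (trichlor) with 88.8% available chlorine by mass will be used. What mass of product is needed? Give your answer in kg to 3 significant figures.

6.54 kg

Volume: 806 m³ = 806,000 L.
Chlorine deficit: 9.6 − 2.4 = 7.2 ppm = 7.2 mg/L as Cl₂.
Cl₂ equivalent needed: 7.2 mg/L × 806,000 L = 5,803,000 mg = 5803 g.
Product at 88.8% available chlorine: 5803 / 0.888 = 6535 g.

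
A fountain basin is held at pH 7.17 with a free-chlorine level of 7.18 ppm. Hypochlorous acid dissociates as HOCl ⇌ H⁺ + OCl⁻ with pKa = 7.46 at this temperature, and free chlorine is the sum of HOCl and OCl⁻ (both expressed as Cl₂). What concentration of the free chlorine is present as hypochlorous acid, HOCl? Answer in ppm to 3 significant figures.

4.75 ppm

[OCl⁻]/[HOCl] = 10^(pH − pKa) = 10^(7.17 − 7.46) = 10^-0.29 = 0.5129.
Fraction as HOCl = 1 / (1 + 0.5129) = 0.661.
HOCl = 0.661 × 7.18 ppm = 4.746 ppm.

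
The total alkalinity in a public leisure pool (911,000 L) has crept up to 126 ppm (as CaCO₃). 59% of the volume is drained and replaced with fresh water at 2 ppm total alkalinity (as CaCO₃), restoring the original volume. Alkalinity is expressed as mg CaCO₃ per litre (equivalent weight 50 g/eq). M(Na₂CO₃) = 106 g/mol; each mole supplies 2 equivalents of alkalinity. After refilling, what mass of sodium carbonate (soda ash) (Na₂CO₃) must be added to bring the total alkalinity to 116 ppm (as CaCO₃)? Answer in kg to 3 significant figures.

After draining 59% and refilling: 126 × 0.41 + 2 × 0.59 = 52.84 ppm.
Deficit to target: 116 − 52.84 = 63.16 mg/L.
As CaCO₃: 63.16 mg/L × 911,000 L = 57,540 g; ÷ 50 g/eq ÷ 2 = 575.4 mol Na₂CO₃.
Mass: 575.4 × 106 = 60,990 g.

61.0 kg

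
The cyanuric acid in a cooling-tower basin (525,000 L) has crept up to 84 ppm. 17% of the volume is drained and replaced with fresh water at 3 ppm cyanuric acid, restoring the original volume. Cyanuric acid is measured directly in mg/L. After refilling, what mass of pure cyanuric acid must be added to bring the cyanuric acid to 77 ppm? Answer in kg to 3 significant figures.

3.55 kg

After draining 17% and refilling: 84 × 0.83 + 3 × 0.17 = 70.23 ppm.
Deficit to target: 77 − 70.23 = 6.77 mg/L.
Mass: 6.77 mg/L × 525,000 L = 3554 g cyanuric acid.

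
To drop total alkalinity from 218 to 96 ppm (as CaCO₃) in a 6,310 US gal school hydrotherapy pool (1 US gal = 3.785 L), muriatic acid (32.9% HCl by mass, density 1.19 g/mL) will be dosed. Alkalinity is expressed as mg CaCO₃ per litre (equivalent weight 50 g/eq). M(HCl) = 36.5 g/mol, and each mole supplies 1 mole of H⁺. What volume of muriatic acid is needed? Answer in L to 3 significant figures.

Volume: 6,310 US gal × 3.785 L/gal = 23,883 L.
Alkalinity to neutralize: (218 − 96) = 122 mg/L as CaCO₃ × 23,883 L = 2914 g as CaCO₃.
Equivalents of H⁺ required: 2914 ÷ 50 g/eq = 58.28 eq = 58.28 mol HCl.
Mass of HCl: 58.28 × 36.5 = 2127 g.
Mass of 32.9% solution: 2127 / 0.329 = 6465 g.
Volume: 6465 g ÷ 1.19 g/mL = 5433 mL.

5.43 L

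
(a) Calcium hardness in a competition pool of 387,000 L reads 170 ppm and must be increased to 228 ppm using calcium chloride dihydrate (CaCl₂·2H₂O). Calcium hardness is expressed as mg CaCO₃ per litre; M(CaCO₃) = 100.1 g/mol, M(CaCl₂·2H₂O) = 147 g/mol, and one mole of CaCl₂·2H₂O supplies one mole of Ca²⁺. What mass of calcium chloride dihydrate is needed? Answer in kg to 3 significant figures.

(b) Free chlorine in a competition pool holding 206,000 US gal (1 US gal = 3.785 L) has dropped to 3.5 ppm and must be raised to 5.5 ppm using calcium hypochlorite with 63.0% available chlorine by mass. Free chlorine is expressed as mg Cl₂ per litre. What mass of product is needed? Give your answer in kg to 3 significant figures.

(a) Hardness to add: (228 − 170) = 58 mg/L as CaCO₃ × 387,000 L = 22,450 g as CaCO₃.
(a) Moles of Ca²⁺ (1 mol Ca²⁺ ≡ 1 mol CaCO₃): 22,450 / 100.1 g/mol = 224.2 mol.
(a) Mass of CaCl₂·2H₂O: 224.2 × 147 = 32,960 g.

(b) Volume: 206,000 US gal × 3.785 L/gal = 779,710 L.
(b) Chlorine deficit: 5.5 − 3.5 = 2 ppm = 2 mg/L as Cl₂.
(b) Cl₂ equivalent needed: 2 mg/L × 779,710 L = 1,559,000 mg = 1559 g.
(b) Product at 63.0% available chlorine: 1559 / 0.63 = 2475 g.

(a) 33.0 kg; (b) 2.48 kg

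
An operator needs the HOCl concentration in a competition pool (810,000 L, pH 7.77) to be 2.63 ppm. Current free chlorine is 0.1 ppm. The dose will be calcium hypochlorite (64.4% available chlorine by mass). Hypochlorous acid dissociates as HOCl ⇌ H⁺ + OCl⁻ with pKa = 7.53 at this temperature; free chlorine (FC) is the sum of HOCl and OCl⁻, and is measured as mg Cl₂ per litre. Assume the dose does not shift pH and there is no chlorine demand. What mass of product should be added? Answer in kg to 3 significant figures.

8.93 kg

[OCl⁻]/[HOCl] = 10^(pH − pKa) = 10^(7.77 − 7.53) = 1.738; fraction as HOCl = 1/(1 + 1.738) = 0.3653.
Free chlorine required for 2.63 ppm HOCl: 2.63 / 0.3653 = 7.2 ppm.
FC to add: 7.2 − 0.1 = 7.1 mg/L as Cl₂.
Cl₂ equivalent: 7.1 mg/L × 810,000 L = 5751 g.
Product at 64.4% available Cl: 5751 / 0.644 = 8931 g.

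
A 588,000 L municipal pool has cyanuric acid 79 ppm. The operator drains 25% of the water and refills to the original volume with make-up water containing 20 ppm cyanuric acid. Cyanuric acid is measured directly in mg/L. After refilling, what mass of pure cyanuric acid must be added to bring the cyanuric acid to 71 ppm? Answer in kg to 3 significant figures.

3.97 kg

After draining 25% and refilling: 79 × 0.75 + 20 × 0.25 = 64.25 ppm.
Deficit to target: 71 − 64.25 = 6.75 mg/L.
Mass: 6.75 mg/L × 588,000 L = 3969 g cyanuric acid.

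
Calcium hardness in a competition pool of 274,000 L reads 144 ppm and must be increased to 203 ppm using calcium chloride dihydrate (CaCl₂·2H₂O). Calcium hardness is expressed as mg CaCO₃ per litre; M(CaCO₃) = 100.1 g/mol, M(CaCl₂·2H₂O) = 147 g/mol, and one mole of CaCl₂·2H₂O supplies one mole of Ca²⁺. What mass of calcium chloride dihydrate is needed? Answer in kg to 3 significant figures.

23.7 kg

Hardness to add: (203 − 144) = 59 mg/L as CaCO₃ × 274,000 L = 16,170 g as CaCO₃.
Moles of Ca²⁺ (1 mol Ca²⁺ ≡ 1 mol CaCO₃): 16,170 / 100.1 g/mol = 161.5 mol.
Mass of CaCl₂·2H₂O: 161.5 × 147 = 23,740 g.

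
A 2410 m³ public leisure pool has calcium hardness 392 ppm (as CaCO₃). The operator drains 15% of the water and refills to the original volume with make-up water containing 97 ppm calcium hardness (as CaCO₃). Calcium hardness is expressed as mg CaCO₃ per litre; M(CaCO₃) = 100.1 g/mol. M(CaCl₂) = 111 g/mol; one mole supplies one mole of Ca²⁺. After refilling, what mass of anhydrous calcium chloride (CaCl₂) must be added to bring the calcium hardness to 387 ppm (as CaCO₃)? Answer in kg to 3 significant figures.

Volume: 2410 m³ = 2,410,000 L.
After draining 15% and refilling: 392 × 0.85 + 97 × 0.15 = 347.75 ppm.
Deficit to target: 387 − 347.75 = 39.25 mg/L.
As CaCO₃: 39.25 mg/L × 2,410,000 L = 94,590 g; ÷ 100.1 = 945 mol Ca²⁺.
Mass: 945 × 111 = 104,900 g.

105 kg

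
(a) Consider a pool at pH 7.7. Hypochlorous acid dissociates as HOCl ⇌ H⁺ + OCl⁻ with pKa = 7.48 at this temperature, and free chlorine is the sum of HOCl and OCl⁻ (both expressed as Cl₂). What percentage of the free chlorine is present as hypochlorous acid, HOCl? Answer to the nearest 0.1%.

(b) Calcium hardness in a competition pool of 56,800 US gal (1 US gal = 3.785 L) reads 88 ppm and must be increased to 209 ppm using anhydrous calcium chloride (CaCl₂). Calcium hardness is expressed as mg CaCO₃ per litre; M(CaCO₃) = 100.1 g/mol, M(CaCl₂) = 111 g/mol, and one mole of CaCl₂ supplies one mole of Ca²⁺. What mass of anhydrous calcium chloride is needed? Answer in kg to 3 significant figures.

(a) [OCl⁻]/[HOCl] = 10^(pH − pKa) = 10^(7.7 − 7.48) = 10^0.22 = 1.66.
(a) Fraction as HOCl = 1 / (1 + 1.66) = 0.376.

(b) Volume: 56,800 US gal × 3.785 L/gal = 214,988 L.
(b) Hardness to add: (209 − 88) = 121 mg/L as CaCO₃ × 214,988 L = 26,010 g as CaCO₃.
(b) Moles of Ca²⁺ (1 mol Ca²⁺ ≡ 1 mol CaCO₃): 26,010 / 100.1 g/mol = 259.9 mol.
(b) Mass of CaCl₂: 259.9 × 111 = 28,850 g.

(a) 37.6%; (b) 28.8 kg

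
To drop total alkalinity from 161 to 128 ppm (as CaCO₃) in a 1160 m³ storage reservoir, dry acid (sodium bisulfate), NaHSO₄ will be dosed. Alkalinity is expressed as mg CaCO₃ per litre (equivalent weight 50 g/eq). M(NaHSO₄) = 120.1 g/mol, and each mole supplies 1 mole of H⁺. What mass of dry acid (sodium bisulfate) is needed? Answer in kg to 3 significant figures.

91.9 kg

Volume: 1160 m³ = 1,160,000 L.
Alkalinity to neutralize: (161 − 128) = 33 mg/L as CaCO₃ × 1,160,000 L = 38,280 g as CaCO₃.
Equivalents of H⁺ required: 38,280 ÷ 50 g/eq = 765.6 eq = 765.6 mol NaHSO₄.
Mass of NaHSO₄: 765.6 × 120.1 = 91,950 g.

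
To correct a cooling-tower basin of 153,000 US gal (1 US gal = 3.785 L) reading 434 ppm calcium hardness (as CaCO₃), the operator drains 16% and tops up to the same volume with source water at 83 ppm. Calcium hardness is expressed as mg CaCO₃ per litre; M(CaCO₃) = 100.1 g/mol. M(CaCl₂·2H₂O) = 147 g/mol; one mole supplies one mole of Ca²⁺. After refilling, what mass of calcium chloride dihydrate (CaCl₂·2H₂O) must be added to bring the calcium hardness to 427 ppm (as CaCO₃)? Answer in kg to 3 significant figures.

Volume: 153,000 US gal × 3.785 L/gal = 579,105 L.
After draining 16% and refilling: 434 × 0.84 + 83 × 0.16 = 377.84 ppm.
Deficit to target: 427 − 377.84 = 49.16 mg/L.
As CaCO₃: 49.16 mg/L × 579,105 L = 28,470 g; ÷ 100.1 = 284.4 mol Ca²⁺.
Mass: 284.4 × 147 = 41,810 g.

41.8 kg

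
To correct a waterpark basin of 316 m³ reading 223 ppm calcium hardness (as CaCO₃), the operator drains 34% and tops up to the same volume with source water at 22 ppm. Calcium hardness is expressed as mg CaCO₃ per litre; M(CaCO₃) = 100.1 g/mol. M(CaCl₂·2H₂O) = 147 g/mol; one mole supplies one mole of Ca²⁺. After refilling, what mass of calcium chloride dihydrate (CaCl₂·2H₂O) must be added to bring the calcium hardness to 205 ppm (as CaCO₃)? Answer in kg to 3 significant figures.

23.4 kg

Volume: 316 m³ = 316,000 L.
After draining 34% and refilling: 223 × 0.66 + 22 × 0.34 = 154.66 ppm.
Deficit to target: 205 − 154.66 = 50.34 mg/L.
As CaCO₃: 50.34 mg/L × 316,000 L = 15,910 g; ÷ 100.1 = 158.9 mol Ca²⁺.
Mass: 158.9 × 147 = 23,360 g.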